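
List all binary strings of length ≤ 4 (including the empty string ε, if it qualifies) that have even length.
Checking every binary string of length 0 to 4:
  Length 0: accepted: ε | rejected: (none)
  Length 1: accepted: (none) | rejected: 0, 1
  Length 2: accepted: 00, 01, 10, 11 | rejected: (none)
  Length 3: accepted: (none) | rejected: 000, 001, 010, 011, 100, 101, 110, 111
  Length 4: accepted: 0000, 0001, 0010, 0011, 0100, 0101, 0110, 0111, 1000, 1001, 1010, 1011, 1100, 1101, 1110, 1111 | rejected: (none)
Total: 21 string(s).

Final answer: ε, 00, 01, 10, 11, 0000, 0001, 0010, 0011, 0100, 0101, 0110, 0111, 1000, 1001, 1010, 1011, 1100, 1101, 1110, 1111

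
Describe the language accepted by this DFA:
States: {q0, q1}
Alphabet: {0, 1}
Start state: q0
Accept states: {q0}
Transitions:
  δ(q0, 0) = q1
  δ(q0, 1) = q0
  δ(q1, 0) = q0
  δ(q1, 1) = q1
Analyzing the DFA structure:
Start state: q0
Accept states: {q0}
Interpreting what each state remembers (checking against the transitions):
  q0: an even number of 0s has been read so far
  q1: an odd number of 0s has been read so far
  δ(q0, 0): in q0 (an even number of 0s has been read so far), after reading 0 we have: an odd number of 0s has been read so far → q1
  δ(q0, 1): in q0 (an even number of 0s has been read so far), after reading 1 we have: an even number of 0s has been read so far → q0
  δ(q1, 0): in q1 (an odd number of 0s has been read so far), after reading 0 we have: an even number of 0s has been read so far → q0
  δ(q1, 1): in q1 (an odd number of 0s has been read so far), after reading 1 we have: an odd number of 0s has been read so far → q1
A string is accepted iff it ends in {q0}, i.e. an even number of 0s has been read so far.
Language: All binary strings with an even number of 0s

Final answer: All binary strings with an even number of 0s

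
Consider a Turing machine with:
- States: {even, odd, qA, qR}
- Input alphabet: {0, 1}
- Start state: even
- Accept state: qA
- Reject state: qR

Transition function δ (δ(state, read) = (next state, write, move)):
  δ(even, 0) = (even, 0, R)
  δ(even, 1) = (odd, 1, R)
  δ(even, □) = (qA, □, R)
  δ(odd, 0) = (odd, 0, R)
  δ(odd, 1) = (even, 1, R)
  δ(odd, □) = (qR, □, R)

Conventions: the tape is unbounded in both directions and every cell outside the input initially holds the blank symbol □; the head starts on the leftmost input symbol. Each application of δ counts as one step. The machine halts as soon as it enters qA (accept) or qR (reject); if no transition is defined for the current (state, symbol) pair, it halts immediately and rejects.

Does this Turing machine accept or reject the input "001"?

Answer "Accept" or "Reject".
Step 0: [even]001 (head at position 0)
Step 1: δ(even, 0) = (even, 0, R)  ⊢  0[even]01 (head at position 1)
Step 2: δ(even, 0) = (even, 0, R)  ⊢  00[even]1 (head at position 2)
Step 3: δ(even, 1) = (odd, 1, R)  ⊢  001[odd]□ (head at position 3)
Step 4: δ(odd, □) = (qR, □, R)  ⊢  001□[qR]□ (head at position 4)
The machine is in qR, so it halts and rejects.

Final answer: Reject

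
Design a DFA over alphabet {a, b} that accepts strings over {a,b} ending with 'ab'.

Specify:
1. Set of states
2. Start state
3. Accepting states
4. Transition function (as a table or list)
One valid DFA (any DFA recognizing the same language is acceptable):
States: {q0, q1, q2}
Start: q0
Accepting: {q2}
Transitions (accepting states marked with *):
State | a | b | Accepting
-------------------------
q0    | q1 | q0 |  
q1    | q1 | q2 |  
q2    | q1 | q0 | *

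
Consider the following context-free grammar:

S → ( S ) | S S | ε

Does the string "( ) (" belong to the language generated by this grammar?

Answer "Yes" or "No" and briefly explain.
Each production adds parentheses only in matched pairs (S → ( S )) or none at all, so every derived string has equally many '(' and ')'. The string ( ) ( has two '(' and one ')', so it cannot be derived.

Final answer: No - no valid derivation exists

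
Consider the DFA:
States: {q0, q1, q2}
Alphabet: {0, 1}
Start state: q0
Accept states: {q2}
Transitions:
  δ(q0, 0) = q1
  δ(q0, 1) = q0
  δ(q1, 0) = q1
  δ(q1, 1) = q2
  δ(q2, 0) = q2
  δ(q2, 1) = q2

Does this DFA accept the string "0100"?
Processing string "0100":
  q0 --0--> q1
  q1 --1--> q2
  q2 --0--> q2
  q2 --0--> q2
Final state: q2
Accept states: {q2}
q2 is an accept state, so the string is accepted.

Final answer: Yes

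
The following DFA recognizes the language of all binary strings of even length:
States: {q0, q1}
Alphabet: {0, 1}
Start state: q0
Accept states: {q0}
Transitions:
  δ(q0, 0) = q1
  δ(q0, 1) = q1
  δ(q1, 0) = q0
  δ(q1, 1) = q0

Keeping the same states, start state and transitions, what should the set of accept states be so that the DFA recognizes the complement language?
The DFA is complete (every state has a transition on every symbol), so the complement
is recognized by the same DFA with accepting and non-accepting states swapped.
Original accept states: {q0}
Complement accept states = All states - Original accept states
= {q0, q1} - {q0}
= {q1}
Complement language: strings of ODD length

Final answer: {q1}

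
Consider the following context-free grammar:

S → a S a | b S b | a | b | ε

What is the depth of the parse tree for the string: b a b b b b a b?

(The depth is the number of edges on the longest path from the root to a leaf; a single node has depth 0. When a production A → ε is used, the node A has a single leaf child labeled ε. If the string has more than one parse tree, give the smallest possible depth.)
The string has even length 8, so its (unique) parse tree peels off matching outer symbols: S → b S b, S → a S a, S → b S b, S → b S b, and finally S → ε for the empty middle.
The S nodes are at depths 0..4; the ε leaf under the innermost S is at depth 5 (terminal leaves are at depths 1..4).
Depth = 5.

Final answer: 5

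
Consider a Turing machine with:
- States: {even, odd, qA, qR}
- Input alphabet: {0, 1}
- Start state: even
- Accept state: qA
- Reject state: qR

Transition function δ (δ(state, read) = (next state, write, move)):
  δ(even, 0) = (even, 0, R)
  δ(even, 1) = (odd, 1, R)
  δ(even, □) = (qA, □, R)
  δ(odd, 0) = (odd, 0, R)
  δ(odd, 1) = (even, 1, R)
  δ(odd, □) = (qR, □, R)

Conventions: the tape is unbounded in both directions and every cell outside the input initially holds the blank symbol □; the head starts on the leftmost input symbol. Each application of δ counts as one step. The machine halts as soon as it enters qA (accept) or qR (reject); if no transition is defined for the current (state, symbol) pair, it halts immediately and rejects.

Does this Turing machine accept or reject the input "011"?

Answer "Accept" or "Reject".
Step 0: [even]011 (head at position 0)
Step 1: δ(even, 0) = (even, 0, R)  ⊢  0[even]11 (head at position 1)
Step 2: δ(even, 1) = (odd, 1, R)  ⊢  01[odd]1 (head at position 2)
Step 3: δ(odd, 1) = (even, 1, R)  ⊢  011[even]□ (head at position 3)
Step 4: δ(even, □) = (qA, □, R)  ⊢  011□[qA]□ (head at position 4)
The machine is in qA, so it halts and accepts.

Final answer: Accept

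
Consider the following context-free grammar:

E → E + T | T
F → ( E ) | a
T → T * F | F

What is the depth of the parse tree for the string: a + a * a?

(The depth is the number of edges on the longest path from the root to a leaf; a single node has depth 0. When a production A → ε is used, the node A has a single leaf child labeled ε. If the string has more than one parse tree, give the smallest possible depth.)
The grammar is unambiguous; the parse tree of a + a * a is:
E → E + T at the root (depth 0).
  Left E (depth 1) → T (2) → F (3) → a (4).
  Right T (depth 1) → T * F; that T (2) → F (3) → a (4); F (2) → a (3).
The longest root-to-leaf paths have 4 edges.
Depth = 4.

Final answer: 4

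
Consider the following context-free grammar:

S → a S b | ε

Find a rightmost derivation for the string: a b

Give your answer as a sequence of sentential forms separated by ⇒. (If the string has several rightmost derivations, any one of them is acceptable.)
Start with S.
Step 1: the rightmost non-terminal is S; apply S → a S b:  a S b
Step 2: the rightmost non-terminal is S; apply S → ε:  a b

Final answer: S ⇒ a S b ⇒ a b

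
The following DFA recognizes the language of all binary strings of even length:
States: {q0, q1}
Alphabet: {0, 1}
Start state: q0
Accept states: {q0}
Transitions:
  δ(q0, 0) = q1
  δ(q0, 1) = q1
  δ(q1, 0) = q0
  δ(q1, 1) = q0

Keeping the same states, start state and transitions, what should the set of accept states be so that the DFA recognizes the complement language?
The DFA is complete (every state has a transition on every symbol), so the complement
is recognized by the same DFA with accepting and non-accepting states swapped.
Original accept states: {q0}
Complement accept states = All states - Original accept states
= {q0, q1} - {q0}
= {q1}
Complement language: strings of ODD length

Final answer: {q1}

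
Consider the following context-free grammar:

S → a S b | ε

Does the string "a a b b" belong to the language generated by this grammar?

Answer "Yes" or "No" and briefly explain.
A derivation exists: S ⇒ a S b ⇒ a a S b b ⇒ a a b b (using S → a S b twice, then S → ε).

Final answer: Yes - a valid derivation exists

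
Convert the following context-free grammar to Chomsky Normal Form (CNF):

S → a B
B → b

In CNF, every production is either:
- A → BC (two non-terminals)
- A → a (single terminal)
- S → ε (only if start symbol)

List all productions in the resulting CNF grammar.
The grammar has no ε-productions or unit productions to eliminate.
S → a B has terminal a in a right-hand side of length ≥ 2: introduce T_a → a and use T_a in place of a.
B → b is already in CNF (single terminal) – keep it.
S → a B becomes S → T_a B.
Resulting CNF grammar (3 productions): T_a → a; B → b; S → T_a B

Final answer: T_a → a; B → b; S → T_a B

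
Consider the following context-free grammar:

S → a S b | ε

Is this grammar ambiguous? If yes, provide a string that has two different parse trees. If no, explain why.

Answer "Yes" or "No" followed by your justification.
At every step exactly one production applies: if the remaining string to generate is non-empty it starts with a and ends with b, forcing S → a S b; if it is empty, S → ε is forced. Hence each string a^n b^n has exactly one derivation (S → a S b applied n times, then S → ε) and one parse tree.

Final answer: No - the grammar is unambiguous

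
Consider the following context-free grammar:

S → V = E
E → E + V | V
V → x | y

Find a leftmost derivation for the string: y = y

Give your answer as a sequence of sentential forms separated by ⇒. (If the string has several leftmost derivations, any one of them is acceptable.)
Start with S.
Step 1: the leftmost non-terminal is S; apply S → V = E:  V = E
Step 2: the leftmost non-terminal is V; apply V → y:  y = E
Step 3: the leftmost non-terminal is E; apply E → V:  y = V
Step 4: the leftmost non-terminal is V; apply V → y:  y = y

Final answer: S ⇒ V = E ⇒ y = E ⇒ y = V ⇒ y = y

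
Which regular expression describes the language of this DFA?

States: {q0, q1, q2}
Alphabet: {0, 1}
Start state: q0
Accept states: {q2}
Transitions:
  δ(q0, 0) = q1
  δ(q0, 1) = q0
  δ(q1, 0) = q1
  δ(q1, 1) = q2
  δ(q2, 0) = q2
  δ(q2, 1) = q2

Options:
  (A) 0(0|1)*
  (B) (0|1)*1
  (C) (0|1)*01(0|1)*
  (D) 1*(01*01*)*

Testing sample strings against the DFA:
  '0110' -> accepted
  '11' -> rejected
  '001' -> accepted
  '1001' -> accepted
Checking each option for a counterexample:
  (A) 0(0|1)*: '0' is rejected by the DFA but matches the regex → eliminated
  (B) (0|1)*1: '1' is rejected by the DFA but matches the regex → eliminated
  (C) (0|1)*01(0|1)*: agrees with the DFA on all strings of length ≤ 4
  (D) 1*(01*01*)*: ε is rejected by the DFA but matches the regex → eliminated
Only (C) (0|1)*01(0|1)* is consistent with the DFA.

Final answer: (C) (0|1)*01(0|1)*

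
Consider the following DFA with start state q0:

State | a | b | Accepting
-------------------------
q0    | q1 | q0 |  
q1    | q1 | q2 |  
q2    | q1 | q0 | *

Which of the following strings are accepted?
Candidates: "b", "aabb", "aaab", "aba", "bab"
"b": q0 → q0; q0 is not accepting → rejected
"aabb": q0 → q1 → q1 → q2 → q0; q0 is not accepting → rejected
"aaab": q0 → q1 → q1 → q1 → q2; q2 is accepting → accepted
"aba": q0 → q1 → q2 → q1; q1 is not accepting → rejected
"bab": q0 → q0 → q1 → q2; q2 is accepting → accepted

Final answer: "aaab", "bab"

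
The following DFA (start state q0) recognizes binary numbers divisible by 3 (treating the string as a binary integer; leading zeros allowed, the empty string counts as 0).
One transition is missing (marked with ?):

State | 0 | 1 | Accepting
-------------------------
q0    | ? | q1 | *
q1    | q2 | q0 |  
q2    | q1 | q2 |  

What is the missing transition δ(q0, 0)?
q0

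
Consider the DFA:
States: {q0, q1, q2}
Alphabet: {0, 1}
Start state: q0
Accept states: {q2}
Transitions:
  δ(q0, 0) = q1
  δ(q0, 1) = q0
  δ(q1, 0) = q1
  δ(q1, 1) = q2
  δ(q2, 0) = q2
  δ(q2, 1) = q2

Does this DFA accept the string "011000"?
Processing string "011000":
  q0 --0--> q1
  q1 --1--> q2
  q2 --1--> q2
  q2 --0--> q2
  q2 --0--> q2
  q2 --0--> q2
Final state: q2
Accept states: {q2}
q2 is an accept state, so the string is accepted.

Final answer: Yes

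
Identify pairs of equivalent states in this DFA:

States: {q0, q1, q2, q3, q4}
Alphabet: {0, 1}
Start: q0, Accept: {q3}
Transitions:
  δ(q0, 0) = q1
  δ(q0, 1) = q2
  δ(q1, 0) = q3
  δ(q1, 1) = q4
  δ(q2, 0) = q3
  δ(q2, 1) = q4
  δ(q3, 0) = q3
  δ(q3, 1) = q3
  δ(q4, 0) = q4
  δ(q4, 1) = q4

Using the table-filling algorithm:
Round 0 – mark pairs where exactly one state is accepting: (q0,q3), (q1,q3), (q2,q3), (q3,q4)
Round 1 – newly marked: (q0,q1) [on 0: q1 vs q3, already marked]; (q0,q2) [on 0: q1 vs q3, already marked]; (q1,q4) [on 0: q3 vs q4, already marked]; (q2,q4) [on 0: q3 vs q4, already marked]
Round 2 – newly marked: (q0,q4) [on 0: q1 vs q4, already marked]
No further pairs can be marked.
(q1, q2) unmarked: δ(q1,0)=q3, δ(q2,0)=q3; δ(q1,1)=q4, δ(q2,1)=q4 → equivalent
Equivalent pairs: (q1, q2)

Final answer: Equivalent pairs: (q1, q2)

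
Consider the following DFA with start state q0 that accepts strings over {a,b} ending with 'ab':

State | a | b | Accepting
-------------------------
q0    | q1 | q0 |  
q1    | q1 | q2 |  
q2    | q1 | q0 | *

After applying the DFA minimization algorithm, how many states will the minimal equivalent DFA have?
All 3 states are reachable from q0, so none can be removed as unreachable.
Table-filling: first mark every (accepting, non-accepting) pair as distinguishable (accepting: {q2}; non-accepting: {q0, q1}).
Round 1: (q0, q1) on 'b' go to q0 and q2, already distinguishable → mark.
Every pair of states is distinguishable, so the DFA is already minimal.
Equivalence classes: {q0}, {q1}, {q2} → 3 states.

Final answer: 3 states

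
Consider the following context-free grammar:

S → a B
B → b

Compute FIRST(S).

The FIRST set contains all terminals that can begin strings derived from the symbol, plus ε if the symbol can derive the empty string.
S has the single production S → a B, whose right-hand side begins with the terminal a. So FIRST(S) = {a}.

Final answer: {a}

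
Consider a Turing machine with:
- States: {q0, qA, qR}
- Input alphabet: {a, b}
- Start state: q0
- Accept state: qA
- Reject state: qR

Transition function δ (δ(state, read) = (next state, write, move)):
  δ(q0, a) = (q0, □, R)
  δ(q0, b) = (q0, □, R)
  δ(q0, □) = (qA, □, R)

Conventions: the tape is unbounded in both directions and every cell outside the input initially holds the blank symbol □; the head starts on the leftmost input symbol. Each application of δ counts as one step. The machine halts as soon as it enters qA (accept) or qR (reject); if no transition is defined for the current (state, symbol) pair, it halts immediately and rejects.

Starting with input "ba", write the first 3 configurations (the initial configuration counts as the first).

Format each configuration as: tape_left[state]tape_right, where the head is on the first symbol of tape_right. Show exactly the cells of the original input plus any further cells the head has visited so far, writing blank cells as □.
Step 0: [q0]ba (head at position 0)
Step 1: δ(q0, b) = (q0, □, R)  ⊢  □[q0]a (head at position 1)
Step 2: δ(q0, a) = (q0, □, R)  ⊢  □□[q0]□ (head at position 2)

Final answer: [q0]ba ⊢ □[q0]a ⊢ □□[q0]□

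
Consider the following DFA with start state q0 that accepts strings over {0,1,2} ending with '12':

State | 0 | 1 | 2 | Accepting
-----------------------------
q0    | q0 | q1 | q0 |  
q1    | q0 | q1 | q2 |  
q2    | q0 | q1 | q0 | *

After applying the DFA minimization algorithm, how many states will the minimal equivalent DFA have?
All 3 states are reachable from q0, so none can be removed as unreachable.
Table-filling: first mark every (accepting, non-accepting) pair as distinguishable (accepting: {q2}; non-accepting: {q0, q1}).
Round 1: (q0, q1) on '2' go to q0 and q2, already distinguishable → mark.
Every pair of states is distinguishable, so the DFA is already minimal.
Equivalence classes: {q0}, {q1}, {q2} → 3 states.

Final answer: 3 states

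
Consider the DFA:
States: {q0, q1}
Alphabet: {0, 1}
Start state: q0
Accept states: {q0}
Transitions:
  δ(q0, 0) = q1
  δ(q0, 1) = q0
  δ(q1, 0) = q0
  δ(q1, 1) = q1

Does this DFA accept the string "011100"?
Processing string "011100":
  q0 --0--> q1
  q1 --1--> q1
  q1 --1--> q1
  q1 --1--> q1
  q1 --0--> q0
  q0 --0--> q1
Final state: q1
Accept states: {q0}
q1 is not an accept state, so the string is rejected.

Final answer: No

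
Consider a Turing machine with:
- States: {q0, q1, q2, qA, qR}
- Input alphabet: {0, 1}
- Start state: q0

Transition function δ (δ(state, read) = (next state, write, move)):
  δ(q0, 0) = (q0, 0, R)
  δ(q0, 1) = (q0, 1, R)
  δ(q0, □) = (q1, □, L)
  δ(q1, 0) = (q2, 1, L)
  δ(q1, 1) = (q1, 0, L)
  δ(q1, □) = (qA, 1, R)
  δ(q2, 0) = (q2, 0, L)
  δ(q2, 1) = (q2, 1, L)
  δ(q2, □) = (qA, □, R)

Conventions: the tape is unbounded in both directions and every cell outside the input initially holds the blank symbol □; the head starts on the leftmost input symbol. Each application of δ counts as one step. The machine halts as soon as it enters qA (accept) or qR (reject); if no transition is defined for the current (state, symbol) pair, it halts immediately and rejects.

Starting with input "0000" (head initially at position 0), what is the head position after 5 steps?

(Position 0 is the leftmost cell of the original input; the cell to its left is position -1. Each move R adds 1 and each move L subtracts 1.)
Step 0: [q0]0000 (head at position 0)
Step 1: δ(q0, 0) = (q0, 0, R)  ⊢  0[q0]000 (head at position 1)
Step 2: δ(q0, 0) = (q0, 0, R)  ⊢  00[q0]00 (head at position 2)
Step 3: δ(q0, 0) = (q0, 0, R)  ⊢  000[q0]0 (head at position 3)
Step 4: δ(q0, 0) = (q0, 0, R)  ⊢  0000[q0]□ (head at position 4)
Step 5: δ(q0, □) = (q1, □, L)  ⊢  000[q1]0□ (head at position 3)
Head position after 5 steps: 3

Final answer: Position 3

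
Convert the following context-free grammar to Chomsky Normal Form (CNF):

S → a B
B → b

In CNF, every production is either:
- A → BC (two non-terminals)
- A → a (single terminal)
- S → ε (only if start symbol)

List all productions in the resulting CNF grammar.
The grammar has no ε-productions or unit productions to eliminate.
S → a B has terminal a in a right-hand side of length ≥ 2: introduce T_a → a and use T_a in place of a.
B → b is already in CNF (single terminal) – keep it.
S → a B becomes S → T_a B.
Resulting CNF grammar (3 productions): T_a → a; B → b; S → T_a B

Final answer: T_a → a; B → b; S → T_a B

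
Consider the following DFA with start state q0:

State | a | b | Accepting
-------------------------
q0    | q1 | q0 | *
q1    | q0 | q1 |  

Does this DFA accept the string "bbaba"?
Start in q0.
Read 'b': q0 → q0
Read 'b': q0 → q0
Read 'a': q0 → q1
Read 'b': q1 → q1
Read 'a': q1 → q0
Final state q0 is accepting, so the string is accepted.

Final answer: Yes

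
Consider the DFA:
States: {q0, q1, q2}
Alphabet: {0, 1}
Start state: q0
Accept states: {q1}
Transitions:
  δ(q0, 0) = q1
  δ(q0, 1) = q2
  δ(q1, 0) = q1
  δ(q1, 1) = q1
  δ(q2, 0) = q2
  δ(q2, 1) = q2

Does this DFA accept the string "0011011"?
Processing string "0011011":
  q0 --0--> q1
  q1 --0--> q1
  q1 --1--> q1
  q1 --1--> q1
  q1 --0--> q1
  q1 --1--> q1
  q1 --1--> q1
Final state: q1
Accept states: {q1}
q1 is an accept state, so the string is accepted.

Final answer: Yes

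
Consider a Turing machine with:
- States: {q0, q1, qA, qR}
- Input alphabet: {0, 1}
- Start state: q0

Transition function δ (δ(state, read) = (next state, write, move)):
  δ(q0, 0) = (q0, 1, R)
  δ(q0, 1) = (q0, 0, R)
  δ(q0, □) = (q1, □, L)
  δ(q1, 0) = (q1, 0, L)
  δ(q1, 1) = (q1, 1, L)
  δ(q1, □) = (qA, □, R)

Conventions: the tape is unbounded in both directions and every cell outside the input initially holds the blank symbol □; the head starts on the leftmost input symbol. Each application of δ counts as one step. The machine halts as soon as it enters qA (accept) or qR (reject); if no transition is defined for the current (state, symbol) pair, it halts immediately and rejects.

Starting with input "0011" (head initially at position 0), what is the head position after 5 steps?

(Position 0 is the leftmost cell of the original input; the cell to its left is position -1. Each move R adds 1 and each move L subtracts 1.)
Step 0: [q0]0011 (head at position 0)
Step 1: δ(q0, 0) = (q0, 1, R)  ⊢  1[q0]011 (head at position 1)
Step 2: δ(q0, 0) = (q0, 1, R)  ⊢  11[q0]11 (head at position 2)
Step 3: δ(q0, 1) = (q0, 0, R)  ⊢  110[q0]1 (head at position 3)
Step 4: δ(q0, 1) = (q0, 0, R)  ⊢  1100[q0]□ (head at position 4)
Step 5: δ(q0, □) = (q1, □, L)  ⊢  110[q1]0□ (head at position 3)
Head position after 5 steps: 3

Final answer: Position 3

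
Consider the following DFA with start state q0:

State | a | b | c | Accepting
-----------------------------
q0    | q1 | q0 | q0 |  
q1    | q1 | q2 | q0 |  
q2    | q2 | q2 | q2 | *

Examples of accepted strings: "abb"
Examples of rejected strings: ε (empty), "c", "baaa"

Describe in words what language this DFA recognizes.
strings over {a,b,c} containing 'ab' as substring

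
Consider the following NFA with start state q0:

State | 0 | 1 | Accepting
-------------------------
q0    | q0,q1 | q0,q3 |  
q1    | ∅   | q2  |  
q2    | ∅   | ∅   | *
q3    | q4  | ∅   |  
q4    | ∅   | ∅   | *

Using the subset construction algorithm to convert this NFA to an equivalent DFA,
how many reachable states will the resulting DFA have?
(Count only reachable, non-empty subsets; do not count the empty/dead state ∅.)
Start subset: {q0}
{q0}: on 0 → {q0, q1}, on 1 → {q0, q3}
{q0, q1}: on 0 → {q0, q1}, on 1 → {q0, q2, q3}
{q0, q3}: on 0 → {q0, q1, q4}, on 1 → {q0, q3}
{q0, q2, q3}: on 0 → {q0, q1, q4}, on 1 → {q0, q3}
{q0, q1, q4}: on 0 → {q0, q1}, on 1 → {q0, q2, q3}
Reachable non-empty subsets: {q0}, {q0, q1}, {q0, q3}, {q0, q2, q3}, {q0, q1, q4} — 5 in total.

Final answer: 5 states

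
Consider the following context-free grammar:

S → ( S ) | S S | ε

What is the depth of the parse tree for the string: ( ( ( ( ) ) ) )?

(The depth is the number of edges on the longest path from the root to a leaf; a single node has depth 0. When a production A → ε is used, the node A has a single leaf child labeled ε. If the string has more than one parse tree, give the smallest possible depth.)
The string is 4 nested pairs. The shallowest parse tree applies S → ( S ) 4 times (one node per nested pair, each a child of the previous) and then S → ε in the middle.
S nodes at depths 0..4, ε leaf at depth 5; parentheses leaves are at depths 1..4.
(Using S → S S with an S → ε child anywhere only adds levels, so it cannot give a shallower tree.)
Depth = 5.

Final answer: 5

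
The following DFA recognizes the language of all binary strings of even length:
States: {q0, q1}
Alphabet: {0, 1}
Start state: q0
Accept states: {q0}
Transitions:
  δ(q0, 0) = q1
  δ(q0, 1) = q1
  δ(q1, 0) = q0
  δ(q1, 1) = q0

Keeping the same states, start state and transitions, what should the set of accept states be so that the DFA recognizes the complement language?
The DFA is complete (every state has a transition on every symbol), so the complement
is recognized by the same DFA with accepting and non-accepting states swapped.
Original accept states: {q0}
Complement accept states = All states - Original accept states
= {q0, q1} - {q0}
= {q1}
Complement language: strings of ODD length

Final answer: {q1}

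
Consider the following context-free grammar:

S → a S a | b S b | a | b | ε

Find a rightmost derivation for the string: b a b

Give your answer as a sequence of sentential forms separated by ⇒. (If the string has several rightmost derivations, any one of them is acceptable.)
Start with S.
Step 1: the rightmost non-terminal is S; apply S → b S b:  b S b
Step 2: the rightmost non-terminal is S; apply S → a:  b a b

Final answer: S ⇒ b S b ⇒ b a b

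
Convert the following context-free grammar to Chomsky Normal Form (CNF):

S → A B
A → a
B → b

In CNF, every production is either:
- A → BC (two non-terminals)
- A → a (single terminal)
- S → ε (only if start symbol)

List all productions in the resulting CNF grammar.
The grammar has no ε-productions or unit productions to eliminate.
S → A B is already in CNF (two non-terminals) – keep it.
A → a is already in CNF (single terminal) – keep it.
B → b is already in CNF (single terminal) – keep it.
Resulting CNF grammar (3 productions): A → a; B → b; S → A B

Final answer: A → a; B → b; S → A B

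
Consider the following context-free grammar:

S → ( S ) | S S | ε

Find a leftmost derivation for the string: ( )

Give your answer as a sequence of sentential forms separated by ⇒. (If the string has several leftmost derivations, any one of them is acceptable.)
Start with S.
Step 1: the leftmost non-terminal is S; apply S → ( S ):  ( S )
Step 2: the leftmost non-terminal is S; apply S → ε:  ( )

Final answer: S ⇒ ( S ) ⇒ ( )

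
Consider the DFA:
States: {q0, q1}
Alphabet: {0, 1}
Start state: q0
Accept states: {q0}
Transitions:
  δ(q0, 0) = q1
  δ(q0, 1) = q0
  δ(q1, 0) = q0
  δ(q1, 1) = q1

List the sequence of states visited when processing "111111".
Starting at q0
Read '1': q0 -> q0
Read '1': q0 -> q0
Read '1': q0 -> q0
Read '1': q0 -> q0
Read '1': q0 -> q0
Read '1': q0 -> q0

Final answer: q0 -> q0 -> q0 -> q0 -> q0 -> q0 -> q0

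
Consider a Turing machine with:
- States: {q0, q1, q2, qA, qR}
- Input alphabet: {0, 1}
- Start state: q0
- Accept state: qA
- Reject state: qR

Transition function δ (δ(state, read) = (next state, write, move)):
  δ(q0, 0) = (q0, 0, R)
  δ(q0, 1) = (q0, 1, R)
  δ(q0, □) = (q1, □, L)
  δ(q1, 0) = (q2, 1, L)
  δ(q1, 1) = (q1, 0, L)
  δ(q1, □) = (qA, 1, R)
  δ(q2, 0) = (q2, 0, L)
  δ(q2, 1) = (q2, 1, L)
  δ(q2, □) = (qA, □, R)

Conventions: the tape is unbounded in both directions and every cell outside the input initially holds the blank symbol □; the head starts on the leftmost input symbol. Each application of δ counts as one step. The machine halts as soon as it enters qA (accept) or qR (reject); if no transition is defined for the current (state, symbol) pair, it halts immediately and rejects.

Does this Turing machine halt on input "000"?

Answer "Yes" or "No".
Step 0: [q0]000 (head at position 0)
Step 1: δ(q0, 0) = (q0, 0, R)  ⊢  0[q0]00 (head at position 1)
Step 2: δ(q0, 0) = (q0, 0, R)  ⊢  00[q0]0 (head at position 2)
Step 3: δ(q0, 0) = (q0, 0, R)  ⊢  000[q0]□ (head at position 3)
Step 4: δ(q0, □) = (q1, □, L)  ⊢  00[q1]0□ (head at position 2)
Step 5: δ(q1, 0) = (q2, 1, L)  ⊢  0[q2]01□ (head at position 1)
Step 6: δ(q2, 0) = (q2, 0, L)  ⊢  [q2]001□ (head at position 0)
Step 7: δ(q2, 0) = (q2, 0, L)  ⊢  [q2]□001□ (head at position -1)
Step 8: δ(q2, □) = (qA, □, R)  ⊢  □[qA]001□ (head at position 0)
The machine is in qA, so it halts and accepts.
It halts after 8 steps.

Final answer: Yes - halts after 8 steps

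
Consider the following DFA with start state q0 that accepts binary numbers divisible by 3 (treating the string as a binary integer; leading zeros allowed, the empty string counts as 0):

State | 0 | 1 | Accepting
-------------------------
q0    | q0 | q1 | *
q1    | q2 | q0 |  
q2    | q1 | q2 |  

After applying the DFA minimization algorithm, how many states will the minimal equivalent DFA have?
All 3 states are reachable from q0, so none can be removed as unreachable.
Table-filling: first mark every (accepting, non-accepting) pair as distinguishable (accepting: {q0}; non-accepting: {q1, q2}).
Round 1: (q1, q2) on '1' go to q0 and q2, already distinguishable → mark.
Every pair of states is distinguishable, so the DFA is already minimal.
Equivalence classes: {q0}, {q1}, {q2} → 3 states.

Final answer: 3 states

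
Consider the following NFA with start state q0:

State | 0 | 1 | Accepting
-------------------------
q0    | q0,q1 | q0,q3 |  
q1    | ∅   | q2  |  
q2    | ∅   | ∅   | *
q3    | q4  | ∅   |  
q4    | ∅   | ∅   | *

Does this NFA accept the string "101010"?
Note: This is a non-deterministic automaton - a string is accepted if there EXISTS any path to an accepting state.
Track the set of states the NFA could be in: start {q0}
Read '1': {q0} → {q0, q3}
Read '0': {q0, q3} → {q0, q1, q4}
Read '1': {q0, q1, q4} → {q0, q2, q3}
Read '0': {q0, q2, q3} → {q0, q1, q4}
Read '1': {q0, q1, q4} → {q0, q2, q3}
Read '0': {q0, q2, q3} → {q0, q1, q4}
Final set {q0, q1, q4} contains accepting state(s) {q4} → accepted.

Final answer: Yes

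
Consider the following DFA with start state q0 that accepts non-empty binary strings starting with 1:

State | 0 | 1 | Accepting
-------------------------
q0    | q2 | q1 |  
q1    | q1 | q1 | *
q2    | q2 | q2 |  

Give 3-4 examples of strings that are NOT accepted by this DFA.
Any strings that end in a non-accepting state work; for example:
"01": q0 → q2 → q2; q2 is not accepting → rejected
"001": q0 → q2 → q2 → q2; q2 is not accepting → rejected
"0000": q0 → q2 → q2 → q2 → q2; q2 is not accepting → rejected
"0101": q0 → q2 → q2 → q2 → q2; q2 is not accepting → rejected

Final answer: "01", "001", "0000", "0101"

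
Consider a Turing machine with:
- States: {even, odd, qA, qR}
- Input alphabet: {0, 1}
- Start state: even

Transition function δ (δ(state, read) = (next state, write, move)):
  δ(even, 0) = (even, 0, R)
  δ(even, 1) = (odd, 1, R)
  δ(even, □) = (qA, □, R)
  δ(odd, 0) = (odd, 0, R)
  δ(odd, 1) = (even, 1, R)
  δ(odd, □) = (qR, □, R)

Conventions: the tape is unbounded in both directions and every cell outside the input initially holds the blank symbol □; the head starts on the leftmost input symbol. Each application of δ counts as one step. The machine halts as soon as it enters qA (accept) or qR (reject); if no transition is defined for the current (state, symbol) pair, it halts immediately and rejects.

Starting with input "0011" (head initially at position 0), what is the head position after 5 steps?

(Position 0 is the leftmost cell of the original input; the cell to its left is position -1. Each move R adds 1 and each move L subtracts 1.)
Step 0: [even]0011 (head at position 0)
Step 1: δ(even, 0) = (even, 0, R)  ⊢  0[even]011 (head at position 1)
Step 2: δ(even, 0) = (even, 0, R)  ⊢  00[even]11 (head at position 2)
Step 3: δ(even, 1) = (odd, 1, R)  ⊢  001[odd]1 (head at position 3)
Step 4: δ(odd, 1) = (even, 1, R)  ⊢  0011[even]□ (head at position 4)
Step 5: δ(even, □) = (qA, □, R)  ⊢  0011□[qA]□ (head at position 5)
Head position after 5 steps: 5

Final answer: Position 5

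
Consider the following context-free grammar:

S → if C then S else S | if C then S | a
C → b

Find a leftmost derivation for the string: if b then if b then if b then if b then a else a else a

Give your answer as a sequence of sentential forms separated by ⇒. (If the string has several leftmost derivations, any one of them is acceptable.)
Start with S.
Step 1: the leftmost non-terminal is S; apply S → if C then S:  if C then S
Step 2: the leftmost non-terminal is C; apply C → b:  if b then S
Step 3: the leftmost non-terminal is S; apply S → if C then S:  if b then if C then S
Step 4: the leftmost non-terminal is C; apply C → b:  if b then if b then S
Step 5: the leftmost non-terminal is S; apply S → if C then S else S:  if b then if b then if C then S else S
Step 6: the leftmost non-terminal is C; apply C → b:  if b then if b then if b then S else S
Step 7: the leftmost non-terminal is S; apply S → if C then S else S:  if b then if b then if b then if C then S else S else S
Step 8: the leftmost non-terminal is C; apply C → b:  if b then if b then if b then if b then S else S else S
Step 9: the leftmost non-terminal is S; apply S → a:  if b then if b then if b then if b then a else S else S
Step 10: the leftmost non-terminal is S; apply S → a:  if b then if b then if b then if b then a else a else S
Step 11: the leftmost non-terminal is S; apply S → a:  if b then if b then if b then if b then a else a else a

Final answer: S ⇒ if C then S ⇒ if b then S ⇒ if b then if C then S ⇒ if b then if b then S ⇒ if b then if b then if C then S else S ⇒ if b then if b then if b then S else S ⇒ if b then if b then if b then if C then S else S else S ⇒ if b then if b then if b then if b then S else S else S ⇒ if b then if b then if b then if b then a else S else S ⇒ if b then if b then if b then if b then a else a else S ⇒ if b then if b then if b then if b then a else a else a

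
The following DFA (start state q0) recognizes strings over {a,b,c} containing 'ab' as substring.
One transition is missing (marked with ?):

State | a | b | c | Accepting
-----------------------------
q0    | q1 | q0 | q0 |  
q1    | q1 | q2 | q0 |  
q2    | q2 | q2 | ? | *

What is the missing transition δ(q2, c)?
q2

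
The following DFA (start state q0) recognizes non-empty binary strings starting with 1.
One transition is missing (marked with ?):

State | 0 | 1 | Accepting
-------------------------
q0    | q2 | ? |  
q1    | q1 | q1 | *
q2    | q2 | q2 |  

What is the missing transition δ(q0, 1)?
q1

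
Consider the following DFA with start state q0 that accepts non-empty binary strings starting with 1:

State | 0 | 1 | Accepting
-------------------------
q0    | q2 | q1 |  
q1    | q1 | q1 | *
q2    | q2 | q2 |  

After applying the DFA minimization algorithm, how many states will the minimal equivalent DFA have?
All 3 states are reachable from q0, so none can be removed as unreachable.
Table-filling: first mark every (accepting, non-accepting) pair as distinguishable (accepting: {q1}; non-accepting: {q0, q2}).
Round 1: (q0, q2) on '1' go to q1 and q2, already distinguishable → mark.
Every pair of states is distinguishable, so the DFA is already minimal.
Equivalence classes: {q0}, {q1}, {q2} → 3 states.

Final answer: 3 states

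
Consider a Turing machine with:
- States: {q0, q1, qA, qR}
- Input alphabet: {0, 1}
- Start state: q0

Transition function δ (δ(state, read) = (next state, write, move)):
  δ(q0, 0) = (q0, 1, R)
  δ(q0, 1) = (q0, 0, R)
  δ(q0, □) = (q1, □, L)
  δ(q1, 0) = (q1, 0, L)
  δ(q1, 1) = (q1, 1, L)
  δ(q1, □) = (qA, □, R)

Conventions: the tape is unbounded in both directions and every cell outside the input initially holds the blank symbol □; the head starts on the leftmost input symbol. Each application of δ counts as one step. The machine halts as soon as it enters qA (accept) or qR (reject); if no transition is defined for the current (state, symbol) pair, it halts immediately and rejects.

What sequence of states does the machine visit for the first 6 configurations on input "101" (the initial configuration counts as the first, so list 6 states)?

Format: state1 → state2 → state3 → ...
Step 0: [q0]101 (head at position 0)
Step 1: δ(q0, 1) = (q0, 0, R)  ⊢  0[q0]01 (head at position 1)
Step 2: δ(q0, 0) = (q0, 1, R)  ⊢  01[q0]1 (head at position 2)
Step 3: δ(q0, 1) = (q0, 0, R)  ⊢  010[q0]□ (head at position 3)
Step 4: δ(q0, □) = (q1, □, L)  ⊢  01[q1]0□ (head at position 2)
Step 5: δ(q1, 0) = (q1, 0, L)  ⊢  0[q1]10□ (head at position 1)
Reading off the states of these 6 configurations: q0 → q0 → q0 → q0 → q1 → q1

Final answer: q0 → q0 → q0 → q0 → q1 → q1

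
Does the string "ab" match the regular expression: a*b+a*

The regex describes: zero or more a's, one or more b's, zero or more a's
Yes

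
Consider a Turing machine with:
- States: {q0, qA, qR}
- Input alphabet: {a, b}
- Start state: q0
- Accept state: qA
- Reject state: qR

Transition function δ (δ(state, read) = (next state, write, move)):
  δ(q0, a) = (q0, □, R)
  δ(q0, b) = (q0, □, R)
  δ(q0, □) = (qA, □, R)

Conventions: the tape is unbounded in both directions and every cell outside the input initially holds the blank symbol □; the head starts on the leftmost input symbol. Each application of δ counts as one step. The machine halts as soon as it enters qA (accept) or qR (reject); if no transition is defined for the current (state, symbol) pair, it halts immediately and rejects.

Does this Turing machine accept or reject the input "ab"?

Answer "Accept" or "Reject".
Step 0: [q0]ab (head at position 0)
Step 1: δ(q0, a) = (q0, □, R)  ⊢  □[q0]b (head at position 1)
Step 2: δ(q0, b) = (q0, □, R)  ⊢  □□[q0]□ (head at position 2)
Step 3: δ(q0, □) = (qA, □, R)  ⊢  □□□[qA]□ (head at position 3)
The machine is in qA, so it halts and accepts.

Final answer: Accept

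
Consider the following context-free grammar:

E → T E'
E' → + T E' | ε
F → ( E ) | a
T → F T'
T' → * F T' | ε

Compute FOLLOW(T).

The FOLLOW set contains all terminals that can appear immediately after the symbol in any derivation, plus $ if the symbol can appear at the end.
Useful FIRST sets: FIRST(E') = {+, ε}, FIRST(T') = {*, ε} (both E' and T' are nullable).
FOLLOW(E): E is the start symbol → $; E appears in F → ( E ) followed by ')' → FOLLOW(E) = {), $}.
FOLLOW(E'): E' appears at the right end of E → T E' and of E' → + T E', so FOLLOW(E') ⊇ FOLLOW(E) (the second occurrence adds nothing new). FOLLOW(E') = {), $}.
FOLLOW(T): in E → T E' and E' → + T E', T is followed by E': add FIRST(E') minus ε = {+}; since E' is nullable, also add FOLLOW(E) and FOLLOW(E') = {), $}. FOLLOW(T) = {+, ), $}.

Final answer: {$, ), +}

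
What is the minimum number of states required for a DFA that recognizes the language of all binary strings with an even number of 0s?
Language: binary strings with an even number of 0s
Lower bound (Myhill–Nerode): the prefixes ε, 0 are pairwise distinguishable:
  ε vs 0: suffix ε distinguishes them (ε has zero 0s (accepted), 0 has one 0 (rejected))
So any DFA needs at least 2 states.
Upper bound: a DFA with 2 states exists (one state per class above).
Minimum states: 2

Final answer: 2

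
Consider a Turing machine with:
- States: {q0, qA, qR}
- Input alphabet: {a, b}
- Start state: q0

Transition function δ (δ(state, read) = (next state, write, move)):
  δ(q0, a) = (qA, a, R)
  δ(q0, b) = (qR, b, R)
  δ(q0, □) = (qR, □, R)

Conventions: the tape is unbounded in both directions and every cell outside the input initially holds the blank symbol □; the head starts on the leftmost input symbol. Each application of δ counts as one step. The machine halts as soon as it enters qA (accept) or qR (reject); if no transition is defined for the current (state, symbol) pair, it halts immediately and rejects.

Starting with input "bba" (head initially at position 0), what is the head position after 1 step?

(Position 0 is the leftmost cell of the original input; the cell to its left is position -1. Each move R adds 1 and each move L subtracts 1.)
Step 0: [q0]bba (head at position 0)
Step 1: δ(q0, b) = (qR, b, R)  ⊢  b[qR]ba (head at position 1)
Head position after 1 step: 1

Final answer: Position 1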